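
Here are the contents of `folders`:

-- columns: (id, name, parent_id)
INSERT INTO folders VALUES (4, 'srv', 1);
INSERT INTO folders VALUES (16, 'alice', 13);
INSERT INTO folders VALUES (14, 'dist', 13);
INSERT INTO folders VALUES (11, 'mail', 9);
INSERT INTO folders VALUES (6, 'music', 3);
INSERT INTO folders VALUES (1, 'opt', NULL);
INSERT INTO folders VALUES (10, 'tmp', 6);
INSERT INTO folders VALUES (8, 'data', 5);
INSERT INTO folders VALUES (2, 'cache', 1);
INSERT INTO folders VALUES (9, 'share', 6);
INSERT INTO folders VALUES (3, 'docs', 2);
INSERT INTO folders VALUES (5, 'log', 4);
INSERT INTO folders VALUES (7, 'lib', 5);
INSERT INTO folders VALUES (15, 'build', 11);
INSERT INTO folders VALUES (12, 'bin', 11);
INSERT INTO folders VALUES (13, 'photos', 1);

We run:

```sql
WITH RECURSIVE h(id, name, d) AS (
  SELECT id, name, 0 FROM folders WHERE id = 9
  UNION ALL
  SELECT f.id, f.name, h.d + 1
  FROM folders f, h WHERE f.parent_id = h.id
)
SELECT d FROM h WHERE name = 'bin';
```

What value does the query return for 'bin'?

Base: id=9 (share) at d 0.
Iteration 1: rows with parent_id in {9} -> mail (id 11, d 1).
Iteration 2: rows with parent_id in {11} -> bin (id 12, d 2), build (id 15, d 2).
Iteration 3: no rows with parent_id in {12,15}; recursion stops.

2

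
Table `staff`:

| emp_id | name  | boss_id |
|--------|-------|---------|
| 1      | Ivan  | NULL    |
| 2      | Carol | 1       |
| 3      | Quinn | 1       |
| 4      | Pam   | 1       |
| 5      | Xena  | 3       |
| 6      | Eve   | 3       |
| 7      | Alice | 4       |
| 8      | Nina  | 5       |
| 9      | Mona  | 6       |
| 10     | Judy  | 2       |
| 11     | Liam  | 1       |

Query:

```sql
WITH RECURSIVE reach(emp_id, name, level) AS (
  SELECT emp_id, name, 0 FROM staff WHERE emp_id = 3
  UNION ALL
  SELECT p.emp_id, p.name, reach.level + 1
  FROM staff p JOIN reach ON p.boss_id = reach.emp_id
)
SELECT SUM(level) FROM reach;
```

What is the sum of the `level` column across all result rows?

6

Base: emp_id=3 (Quinn) at level 0.
Iteration 1: rows with boss_id in {3} -> Xena (id 5, level 1), Eve (id 6, level 1).
Iteration 2: rows with boss_id in {5,6} -> Nina (id 8, level 2), Mona (id 9, level 2).
Iteration 3: no rows with boss_id in {8,9}; recursion stops.
SUM(level) = 0 + 1 + 1 + 2 + 2 = 6.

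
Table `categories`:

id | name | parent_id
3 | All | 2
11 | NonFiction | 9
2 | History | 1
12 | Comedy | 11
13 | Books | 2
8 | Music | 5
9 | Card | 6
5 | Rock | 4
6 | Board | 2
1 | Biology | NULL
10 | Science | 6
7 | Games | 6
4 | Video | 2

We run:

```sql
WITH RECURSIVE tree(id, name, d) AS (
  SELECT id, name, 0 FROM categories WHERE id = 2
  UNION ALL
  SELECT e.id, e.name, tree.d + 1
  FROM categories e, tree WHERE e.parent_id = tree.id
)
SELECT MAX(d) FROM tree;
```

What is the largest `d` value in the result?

Base: id=2 (History) at d 0.
Iteration 1: rows with parent_id in {2} -> All (id 3, d 1), Video (id 4, d 1), Board (id 6, d 1), Books (id 13, d 1).
Iteration 2: rows with parent_id in {3,4,6,13} -> Rock (id 5, d 2), Games (id 7, d 2), Card (id 9, d 2), Science (id 10, d 2).
Iteration 3: rows with parent_id in {5,7,9,10} -> Music (id 8, d 3), NonFiction (id 11, d 3).
Iteration 4: rows with parent_id in {8,11} -> Comedy (id 12, d 4).
Iteration 5: no rows with parent_id in {12}; recursion stops.
d values: 0, 1, 1, 1, 1, 2, 2, 2, 2, 3, 3, 4; the maximum is 4.

4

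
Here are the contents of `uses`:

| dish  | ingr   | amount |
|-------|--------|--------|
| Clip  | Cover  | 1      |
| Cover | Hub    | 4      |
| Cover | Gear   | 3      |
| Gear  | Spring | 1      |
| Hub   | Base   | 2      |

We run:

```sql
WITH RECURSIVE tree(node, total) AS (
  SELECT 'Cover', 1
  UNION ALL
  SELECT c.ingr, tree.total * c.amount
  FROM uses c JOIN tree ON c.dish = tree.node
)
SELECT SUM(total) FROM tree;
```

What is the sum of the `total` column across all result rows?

Base: (Cover, total=1).
Iteration 1: components of {Cover} -> Gear = 1*3 = 3, Hub = 1*4 = 4.
Iteration 2: components of {Gear,Hub} -> Base = 4*2 = 8, Spring = 3*1 = 3.
Iteration 3: no further components; recursion stops.
SUM(total) = 1 + 4 + 3 + 8 + 3 = 19.

19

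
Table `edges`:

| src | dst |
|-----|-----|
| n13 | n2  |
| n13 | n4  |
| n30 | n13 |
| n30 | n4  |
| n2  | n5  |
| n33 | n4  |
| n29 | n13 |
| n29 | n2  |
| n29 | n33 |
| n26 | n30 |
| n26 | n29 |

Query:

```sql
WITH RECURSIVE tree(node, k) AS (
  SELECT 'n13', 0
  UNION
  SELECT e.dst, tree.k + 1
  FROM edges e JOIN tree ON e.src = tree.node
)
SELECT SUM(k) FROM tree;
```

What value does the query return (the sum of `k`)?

Base: (n13, k=0).
Iteration 1: edges from {n13} -> (n2, k=1), (n4, k=1).
Iteration 2: edges from {n2,n4} -> (n5, k=2).
Iteration 3: no outgoing edges from {n5}; recursion stops.
SUM(k) = 0 + 1 + 1 + 2 = 4.

4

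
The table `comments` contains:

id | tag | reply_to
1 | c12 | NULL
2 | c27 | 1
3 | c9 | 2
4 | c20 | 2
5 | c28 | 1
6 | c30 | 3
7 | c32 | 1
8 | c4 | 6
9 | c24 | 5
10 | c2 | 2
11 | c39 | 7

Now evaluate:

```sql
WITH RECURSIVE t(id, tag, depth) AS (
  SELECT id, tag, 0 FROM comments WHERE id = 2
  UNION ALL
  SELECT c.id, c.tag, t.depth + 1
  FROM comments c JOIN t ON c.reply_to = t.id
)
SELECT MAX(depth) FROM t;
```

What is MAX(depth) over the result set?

3

Base: id=2 (c27) at depth 0.
Iteration 1: rows with reply_to in {2} -> c9 (id 3, depth 1), c20 (id 4, depth 1), c2 (id 10, depth 1).
Iteration 2: rows with reply_to in {3,4,10} -> c30 (id 6, depth 2).
Iteration 3: rows with reply_to in {6} -> c4 (id 8, depth 3).
Iteration 4: no rows with reply_to in {8}; recursion stops.
depth values: 0, 1, 1, 1, 2, 3; the maximum is 3.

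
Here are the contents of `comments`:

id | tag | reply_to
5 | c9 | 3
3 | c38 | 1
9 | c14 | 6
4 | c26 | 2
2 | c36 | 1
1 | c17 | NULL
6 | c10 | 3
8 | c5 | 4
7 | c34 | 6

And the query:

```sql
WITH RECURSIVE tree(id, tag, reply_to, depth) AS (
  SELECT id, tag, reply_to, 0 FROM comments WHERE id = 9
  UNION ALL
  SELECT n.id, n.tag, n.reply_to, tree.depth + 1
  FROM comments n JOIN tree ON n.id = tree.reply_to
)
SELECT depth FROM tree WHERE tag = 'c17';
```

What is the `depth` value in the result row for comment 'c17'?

Base: id=9 (c14), reply_to=6, depth 0.
Iteration 1: join on id=6 -> c10 (id 6, reply_to=3, depth 1).
Iteration 2: join on id=3 -> c38 (id 3, reply_to=1, depth 2).
Iteration 3: join on id=1 -> c17 (id 1, reply_to=NULL, depth 3).
Iteration 4: reply_to is NULL; no match; recursion stops.

3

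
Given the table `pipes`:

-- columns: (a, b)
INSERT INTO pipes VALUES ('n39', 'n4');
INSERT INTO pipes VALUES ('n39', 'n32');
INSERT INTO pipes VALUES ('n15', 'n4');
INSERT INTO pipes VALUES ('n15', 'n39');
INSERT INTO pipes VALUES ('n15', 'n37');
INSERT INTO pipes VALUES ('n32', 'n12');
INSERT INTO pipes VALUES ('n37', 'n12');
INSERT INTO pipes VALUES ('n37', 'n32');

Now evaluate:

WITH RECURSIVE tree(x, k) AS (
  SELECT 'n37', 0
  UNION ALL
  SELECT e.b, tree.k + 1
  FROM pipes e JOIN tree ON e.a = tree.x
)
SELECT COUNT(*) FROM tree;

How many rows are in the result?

Base: (n37, k=0).
Iteration 1: edges from {n37} -> (n12, k=1), (n32, k=1).
Iteration 2: edges from {n12,n32} -> (n12, k=2).
Iteration 3: no outgoing edges from {n12}; recursion stops.
Total rows emitted: 4.

4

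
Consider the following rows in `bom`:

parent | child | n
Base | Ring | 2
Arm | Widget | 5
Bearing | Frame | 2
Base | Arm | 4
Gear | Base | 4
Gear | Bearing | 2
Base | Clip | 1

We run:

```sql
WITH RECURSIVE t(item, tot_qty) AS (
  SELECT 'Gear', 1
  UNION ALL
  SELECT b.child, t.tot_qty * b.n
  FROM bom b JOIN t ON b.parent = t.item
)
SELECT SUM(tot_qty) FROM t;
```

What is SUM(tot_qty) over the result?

119

Base: (Gear, tot_qty=1).
Iteration 1: components of {Gear} -> Base = 1*4 = 4, Bearing = 1*2 = 2.
Iteration 2: components of {Base,Bearing} -> Arm = 4*4 = 16, Clip = 4*1 = 4, Frame = 2*2 = 4, Ring = 4*2 = 8.
Iteration 3: components of {Arm,Clip,Frame,Ring} -> Widget = 16*5 = 80.
Iteration 4: no further components; recursion stops.
SUM(tot_qty) = 1 + 4 + 2 + 16 + 4 + 8 + 4 + 80 = 119.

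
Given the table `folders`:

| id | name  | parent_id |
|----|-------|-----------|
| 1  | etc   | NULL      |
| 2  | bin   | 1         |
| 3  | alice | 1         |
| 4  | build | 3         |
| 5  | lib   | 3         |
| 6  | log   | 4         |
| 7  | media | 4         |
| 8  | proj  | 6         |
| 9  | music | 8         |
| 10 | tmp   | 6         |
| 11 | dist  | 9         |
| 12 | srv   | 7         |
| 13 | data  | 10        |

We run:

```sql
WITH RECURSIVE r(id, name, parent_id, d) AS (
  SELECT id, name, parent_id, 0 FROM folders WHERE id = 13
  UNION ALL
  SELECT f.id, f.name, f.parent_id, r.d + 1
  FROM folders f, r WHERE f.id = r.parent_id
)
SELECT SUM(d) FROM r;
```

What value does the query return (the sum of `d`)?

Base: id=13 (data), parent_id=10, d 0.
Iteration 1: join on id=10 -> tmp (id 10, parent_id=6, d 1).
Iteration 2: join on id=6 -> log (id 6, parent_id=4, d 2).
Iteration 3: join on id=4 -> build (id 4, parent_id=3, d 3).
Iteration 4: join on id=3 -> alice (id 3, parent_id=1, d 4).
Iteration 5: join on id=1 -> etc (id 1, parent_id=NULL, d 5).
Iteration 6: parent_id is NULL; no match; recursion stops.
SUM(d) = 0 + 1 + 2 + 3 + 4 + 5 = 15.

15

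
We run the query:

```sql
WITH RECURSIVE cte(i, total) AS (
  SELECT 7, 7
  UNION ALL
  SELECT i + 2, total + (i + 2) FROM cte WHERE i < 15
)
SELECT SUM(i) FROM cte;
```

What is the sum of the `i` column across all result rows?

55

Base: i=7, total=7.
Iteration 1: 7 < 15 holds -> i = 7 + 2 = 9, total = 7 + 9 = 16.
Iteration 2: 9 < 15 holds -> i = 9 + 2 = 11, total = 16 + 11 = 27.
Iteration 3: 11 < 15 holds -> i = 11 + 2 = 13, total = 27 + 13 = 40.
Iteration 4: 13 < 15 holds -> i = 13 + 2 = 15, total = 40 + 15 = 55.
Iteration 5: 15 < 15 fails; recursion stops.
SUM(i) = 7 + 9 + 11 + 13 + 15 = 55.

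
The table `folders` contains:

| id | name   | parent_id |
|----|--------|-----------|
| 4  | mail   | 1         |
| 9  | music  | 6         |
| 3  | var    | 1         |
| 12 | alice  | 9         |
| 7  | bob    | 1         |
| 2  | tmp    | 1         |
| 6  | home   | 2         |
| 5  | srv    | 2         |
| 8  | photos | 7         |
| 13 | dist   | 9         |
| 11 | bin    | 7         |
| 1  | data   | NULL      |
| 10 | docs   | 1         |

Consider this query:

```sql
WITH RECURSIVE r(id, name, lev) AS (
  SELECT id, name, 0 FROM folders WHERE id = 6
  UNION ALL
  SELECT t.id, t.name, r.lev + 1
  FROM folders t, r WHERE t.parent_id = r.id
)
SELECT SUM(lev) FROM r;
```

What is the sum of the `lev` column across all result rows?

5

Base: id=6 (home) at lev 0.
Iteration 1: rows with parent_id in {6} -> music (id 9, lev 1).
Iteration 2: rows with parent_id in {9} -> alice (id 12, lev 2), dist (id 13, lev 2).
Iteration 3: no rows with parent_id in {12,13}; recursion stops.
SUM(lev) = 0 + 1 + 2 + 2 = 5.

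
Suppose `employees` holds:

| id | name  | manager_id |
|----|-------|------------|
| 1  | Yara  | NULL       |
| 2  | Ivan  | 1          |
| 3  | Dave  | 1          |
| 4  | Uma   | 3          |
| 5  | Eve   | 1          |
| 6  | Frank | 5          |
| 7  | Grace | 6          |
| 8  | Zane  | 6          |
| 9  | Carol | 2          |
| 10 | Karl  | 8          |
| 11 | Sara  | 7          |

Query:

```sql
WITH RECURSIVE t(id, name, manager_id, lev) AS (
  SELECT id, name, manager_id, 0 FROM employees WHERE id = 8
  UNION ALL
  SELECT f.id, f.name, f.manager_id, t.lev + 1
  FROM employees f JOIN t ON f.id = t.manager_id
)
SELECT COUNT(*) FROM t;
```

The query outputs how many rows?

Base: id=8 (Zane), manager_id=6, lev 0.
Iteration 1: join on id=6 -> Frank (id 6, manager_id=5, lev 1).
Iteration 2: join on id=5 -> Eve (id 5, manager_id=1, lev 2).
Iteration 3: join on id=1 -> Yara (id 1, manager_id=NULL, lev 3).
Iteration 4: manager_id is NULL; no match; recursion stops.
Total rows emitted: 4.

4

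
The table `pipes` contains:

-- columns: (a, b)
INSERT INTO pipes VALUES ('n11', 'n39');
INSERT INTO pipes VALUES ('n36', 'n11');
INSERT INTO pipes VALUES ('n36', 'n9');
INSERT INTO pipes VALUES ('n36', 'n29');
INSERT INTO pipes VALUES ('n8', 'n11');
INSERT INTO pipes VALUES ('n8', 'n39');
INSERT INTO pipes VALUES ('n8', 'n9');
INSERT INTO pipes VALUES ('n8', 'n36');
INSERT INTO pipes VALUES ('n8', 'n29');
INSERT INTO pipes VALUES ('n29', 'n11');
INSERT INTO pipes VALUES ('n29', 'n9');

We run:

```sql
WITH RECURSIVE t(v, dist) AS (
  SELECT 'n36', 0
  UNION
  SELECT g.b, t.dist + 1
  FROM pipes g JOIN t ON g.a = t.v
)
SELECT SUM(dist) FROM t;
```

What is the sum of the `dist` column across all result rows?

Base: (n36, dist=0).
Iteration 1: edges from {n36} -> (n11, dist=1), (n29, dist=1), (n9, dist=1).
Iteration 2: edges from {n11,n29,n9} -> (n11, dist=2), (n39, dist=2), (n9, dist=2).
Iteration 3: edges from {n11,n39,n9} -> (n39, dist=3).
Iteration 4: no outgoing edges from {n39}; recursion stops.
SUM(dist) = 0 + 1 + 1 + 1 + 2 + 2 + 2 + 3 = 12.

12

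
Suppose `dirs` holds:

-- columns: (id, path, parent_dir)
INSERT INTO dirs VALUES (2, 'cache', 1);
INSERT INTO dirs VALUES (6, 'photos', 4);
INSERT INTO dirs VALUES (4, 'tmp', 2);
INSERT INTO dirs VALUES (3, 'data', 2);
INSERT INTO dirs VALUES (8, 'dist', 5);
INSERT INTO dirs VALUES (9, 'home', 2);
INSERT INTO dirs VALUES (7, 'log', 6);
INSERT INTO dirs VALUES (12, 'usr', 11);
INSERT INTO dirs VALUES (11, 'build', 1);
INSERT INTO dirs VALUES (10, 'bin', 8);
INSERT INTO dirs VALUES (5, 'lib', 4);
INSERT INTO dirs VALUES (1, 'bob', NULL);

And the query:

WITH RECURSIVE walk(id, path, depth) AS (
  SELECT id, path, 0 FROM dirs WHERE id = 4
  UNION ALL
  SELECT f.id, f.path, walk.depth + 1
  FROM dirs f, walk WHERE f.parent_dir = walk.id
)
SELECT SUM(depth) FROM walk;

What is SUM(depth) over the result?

9

Base: id=4 (tmp) at depth 0.
Iteration 1: rows with parent_dir in {4} -> lib (id 5, depth 1), photos (id 6, depth 1).
Iteration 2: rows with parent_dir in {5,6} -> log (id 7, depth 2), dist (id 8, depth 2).
Iteration 3: rows with parent_dir in {7,8} -> bin (id 10, depth 3).
Iteration 4: no rows with parent_dir in {10}; recursion stops.
SUM(depth) = 0 + 1 + 1 + 2 + 2 + 3 = 9.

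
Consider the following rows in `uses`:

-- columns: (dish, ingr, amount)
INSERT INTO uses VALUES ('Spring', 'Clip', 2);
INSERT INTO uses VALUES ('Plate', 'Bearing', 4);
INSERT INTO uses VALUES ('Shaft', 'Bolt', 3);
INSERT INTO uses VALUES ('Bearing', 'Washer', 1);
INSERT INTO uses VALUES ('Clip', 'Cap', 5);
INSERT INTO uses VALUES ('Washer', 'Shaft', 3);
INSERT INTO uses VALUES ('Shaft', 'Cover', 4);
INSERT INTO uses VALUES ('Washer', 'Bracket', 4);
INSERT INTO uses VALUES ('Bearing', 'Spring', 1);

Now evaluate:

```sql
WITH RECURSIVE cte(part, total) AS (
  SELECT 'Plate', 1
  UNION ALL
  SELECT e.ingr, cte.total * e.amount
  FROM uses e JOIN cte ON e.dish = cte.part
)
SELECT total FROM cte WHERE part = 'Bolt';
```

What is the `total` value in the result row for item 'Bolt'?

36

Base: (Plate, total=1).
Iteration 1: components of {Plate} -> Bearing = 1*4 = 4.
Iteration 2: components of {Bearing} -> Spring = 4*1 = 4, Washer = 4*1 = 4.
Iteration 3: components of {Spring,Washer} -> Bracket = 4*4 = 16, Clip = 4*2 = 8, Shaft = 4*3 = 12.
Iteration 4: components of {Bracket,Clip,Shaft} -> Bolt = 12*3 = 36, Cap = 8*5 = 40, Cover = 12*4 = 48.
Iteration 5: no further components; recursion stops.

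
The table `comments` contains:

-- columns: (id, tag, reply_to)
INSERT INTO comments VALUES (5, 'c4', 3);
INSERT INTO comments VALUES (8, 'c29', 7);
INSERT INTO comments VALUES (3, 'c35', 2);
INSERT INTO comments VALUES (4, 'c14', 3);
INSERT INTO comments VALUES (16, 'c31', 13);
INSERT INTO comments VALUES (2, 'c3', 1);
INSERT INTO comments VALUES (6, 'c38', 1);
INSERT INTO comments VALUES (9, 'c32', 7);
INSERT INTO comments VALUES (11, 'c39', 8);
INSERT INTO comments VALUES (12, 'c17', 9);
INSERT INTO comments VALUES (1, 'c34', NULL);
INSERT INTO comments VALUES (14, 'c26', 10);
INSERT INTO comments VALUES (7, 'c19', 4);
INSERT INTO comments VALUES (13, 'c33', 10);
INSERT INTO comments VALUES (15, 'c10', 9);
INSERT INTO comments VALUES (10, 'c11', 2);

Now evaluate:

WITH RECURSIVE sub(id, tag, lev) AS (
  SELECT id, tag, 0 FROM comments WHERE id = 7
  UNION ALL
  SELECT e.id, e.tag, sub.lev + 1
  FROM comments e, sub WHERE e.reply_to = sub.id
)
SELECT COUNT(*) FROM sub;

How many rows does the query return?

6

Base: id=7 (c19) at lev 0.
Iteration 1: rows with reply_to in {7} -> c29 (id 8, lev 1), c32 (id 9, lev 1).
Iteration 2: rows with reply_to in {8,9} -> c39 (id 11, lev 2), c17 (id 12, lev 2), c10 (id 15, lev 2).
Iteration 3: no rows with reply_to in {11,12,15}; recursion stops.
Total rows emitted: 6.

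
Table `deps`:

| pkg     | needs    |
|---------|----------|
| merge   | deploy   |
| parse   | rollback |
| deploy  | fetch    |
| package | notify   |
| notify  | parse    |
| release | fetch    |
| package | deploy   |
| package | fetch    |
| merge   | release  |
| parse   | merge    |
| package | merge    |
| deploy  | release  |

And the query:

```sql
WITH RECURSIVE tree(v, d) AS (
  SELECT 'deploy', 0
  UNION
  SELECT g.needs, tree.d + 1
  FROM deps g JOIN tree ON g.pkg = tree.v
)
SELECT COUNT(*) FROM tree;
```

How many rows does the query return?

4

Base: (deploy, d=0).
Iteration 1: edges from {deploy} -> (fetch, d=1), (release, d=1).
Iteration 2: edges from {fetch,release} -> (fetch, d=2).
Iteration 3: no outgoing edges from {fetch}; recursion stops.
Total rows emitted: 4.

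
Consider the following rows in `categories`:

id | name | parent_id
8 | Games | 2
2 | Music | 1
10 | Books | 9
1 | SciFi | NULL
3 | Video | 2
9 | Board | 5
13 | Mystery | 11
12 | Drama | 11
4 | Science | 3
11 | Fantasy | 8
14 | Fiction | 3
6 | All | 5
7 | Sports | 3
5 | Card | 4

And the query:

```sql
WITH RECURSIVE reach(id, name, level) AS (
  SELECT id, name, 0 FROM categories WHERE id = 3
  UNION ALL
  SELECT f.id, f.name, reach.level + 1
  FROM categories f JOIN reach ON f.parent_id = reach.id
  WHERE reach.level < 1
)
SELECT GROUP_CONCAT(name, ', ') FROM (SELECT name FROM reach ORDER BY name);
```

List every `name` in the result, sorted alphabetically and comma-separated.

Fiction, Science, Sports, Video

Base: id=3 (Video) at level 0.
Iteration 1: rows with parent_id in {3} -> Science (id 4, level 1), Sports (id 7, level 1), Fiction (id 14, level 1).
Iteration 2: level < 1 fails for all current rows; recursion stops.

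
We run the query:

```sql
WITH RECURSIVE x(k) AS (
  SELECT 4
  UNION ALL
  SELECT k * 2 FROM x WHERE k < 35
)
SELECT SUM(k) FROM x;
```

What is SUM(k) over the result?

124

Base: k=4.
Iteration 1: 4 < 35 holds -> k = 4 * 2 = 8.
Iteration 2: 8 < 35 holds -> k = 8 * 2 = 16.
Iteration 3: 16 < 35 holds -> k = 16 * 2 = 32.
Iteration 4: 32 < 35 holds -> k = 32 * 2 = 64.
Iteration 5: 64 < 35 fails; recursion stops.
SUM(k) = 4 + 8 + 16 + 32 + 64 = 124.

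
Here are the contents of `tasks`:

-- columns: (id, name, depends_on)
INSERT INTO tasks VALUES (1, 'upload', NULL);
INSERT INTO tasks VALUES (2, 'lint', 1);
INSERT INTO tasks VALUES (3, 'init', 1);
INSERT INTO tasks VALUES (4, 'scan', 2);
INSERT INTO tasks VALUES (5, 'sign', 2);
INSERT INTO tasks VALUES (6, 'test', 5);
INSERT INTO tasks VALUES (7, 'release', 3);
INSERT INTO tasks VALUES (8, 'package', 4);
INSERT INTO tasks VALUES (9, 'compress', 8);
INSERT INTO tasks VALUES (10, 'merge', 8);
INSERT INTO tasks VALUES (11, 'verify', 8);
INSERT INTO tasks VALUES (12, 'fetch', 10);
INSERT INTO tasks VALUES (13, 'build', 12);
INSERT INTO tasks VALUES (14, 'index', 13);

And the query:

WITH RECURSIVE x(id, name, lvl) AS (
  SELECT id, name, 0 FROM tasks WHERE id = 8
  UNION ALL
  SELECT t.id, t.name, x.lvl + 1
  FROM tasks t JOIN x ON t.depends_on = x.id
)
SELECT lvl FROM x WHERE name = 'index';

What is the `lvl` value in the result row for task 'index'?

Base: id=8 (package) at lvl 0.
Iteration 1: rows with depends_on in {8} -> compress (id 9, lvl 1), merge (id 10, lvl 1), verify (id 11, lvl 1).
Iteration 2: rows with depends_on in {9,10,11} -> fetch (id 12, lvl 2).
Iteration 3: rows with depends_on in {12} -> build (id 13, lvl 3).
Iteration 4: rows with depends_on in {13} -> index (id 14, lvl 4).
Iteration 5: no rows with depends_on in {14}; recursion stops.

4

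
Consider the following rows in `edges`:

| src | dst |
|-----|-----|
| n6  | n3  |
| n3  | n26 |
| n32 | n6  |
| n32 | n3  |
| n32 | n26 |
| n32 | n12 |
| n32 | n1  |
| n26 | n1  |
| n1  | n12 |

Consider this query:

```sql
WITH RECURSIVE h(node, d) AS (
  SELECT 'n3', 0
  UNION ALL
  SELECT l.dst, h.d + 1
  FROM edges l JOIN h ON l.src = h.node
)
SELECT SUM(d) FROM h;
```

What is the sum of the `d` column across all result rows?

Base: (n3, d=0).
Iteration 1: edges from {n3} -> (n26, d=1).
Iteration 2: edges from {n26} -> (n1, d=2).
Iteration 3: edges from {n1} -> (n12, d=3).
Iteration 4: no outgoing edges from {n12}; recursion stops.
SUM(d) = 0 + 1 + 2 + 3 = 6.

6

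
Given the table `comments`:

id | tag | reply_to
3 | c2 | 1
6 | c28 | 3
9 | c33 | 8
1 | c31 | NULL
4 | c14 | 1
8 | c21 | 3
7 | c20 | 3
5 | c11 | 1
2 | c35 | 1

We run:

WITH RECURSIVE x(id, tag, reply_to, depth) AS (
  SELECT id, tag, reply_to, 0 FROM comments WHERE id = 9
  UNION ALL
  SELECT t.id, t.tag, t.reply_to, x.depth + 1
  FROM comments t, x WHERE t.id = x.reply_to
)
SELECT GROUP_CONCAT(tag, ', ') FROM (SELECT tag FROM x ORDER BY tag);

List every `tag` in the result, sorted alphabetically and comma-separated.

Base: id=9 (c33), reply_to=8, depth 0.
Iteration 1: join on id=8 -> c21 (id 8, reply_to=3, depth 1).
Iteration 2: join on id=3 -> c2 (id 3, reply_to=1, depth 2).
Iteration 3: join on id=1 -> c31 (id 1, reply_to=NULL, depth 3).
Iteration 4: reply_to is NULL; no match; recursion stops.

c2, c21, c31, c33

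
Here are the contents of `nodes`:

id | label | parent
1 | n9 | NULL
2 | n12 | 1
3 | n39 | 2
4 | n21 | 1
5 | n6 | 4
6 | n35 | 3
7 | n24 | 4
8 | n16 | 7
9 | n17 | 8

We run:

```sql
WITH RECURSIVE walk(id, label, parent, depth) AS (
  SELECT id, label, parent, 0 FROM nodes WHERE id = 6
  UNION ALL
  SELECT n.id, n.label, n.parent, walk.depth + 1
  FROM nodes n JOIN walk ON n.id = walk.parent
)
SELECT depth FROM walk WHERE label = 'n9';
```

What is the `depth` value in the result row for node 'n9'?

3

Base: id=6 (n35), parent=3, depth 0.
Iteration 1: join on id=3 -> n39 (id 3, parent=2, depth 1).
Iteration 2: join on id=2 -> n12 (id 2, parent=1, depth 2).
Iteration 3: join on id=1 -> n9 (id 1, parent=NULL, depth 3).
Iteration 4: parent is NULL; no match; recursion stops.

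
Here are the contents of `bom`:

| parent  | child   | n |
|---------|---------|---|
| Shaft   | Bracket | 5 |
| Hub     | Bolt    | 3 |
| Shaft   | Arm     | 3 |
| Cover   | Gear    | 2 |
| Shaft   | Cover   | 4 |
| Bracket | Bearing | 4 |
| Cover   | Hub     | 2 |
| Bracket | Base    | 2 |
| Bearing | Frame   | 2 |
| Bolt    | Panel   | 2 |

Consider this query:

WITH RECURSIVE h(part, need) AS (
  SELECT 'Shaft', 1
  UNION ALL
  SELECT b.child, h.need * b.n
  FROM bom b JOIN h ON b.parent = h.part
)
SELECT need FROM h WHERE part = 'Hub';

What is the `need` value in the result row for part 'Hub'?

Base: (Shaft, need=1).
Iteration 1: components of {Shaft} -> Arm = 1*3 = 3, Bracket = 1*5 = 5, Cover = 1*4 = 4.
Iteration 2: components of {Arm,Bracket,Cover} -> Base = 5*2 = 10, Bearing = 5*4 = 20, Gear = 4*2 = 8, Hub = 4*2 = 8.
Iteration 3: components of {Base,Bearing,Gear,Hub} -> Bolt = 8*3 = 24, Frame = 20*2 = 40.
Iteration 4: components of {Bolt,Frame} -> Panel = 24*2 = 48.
Iteration 5: no further components; recursion stops.

8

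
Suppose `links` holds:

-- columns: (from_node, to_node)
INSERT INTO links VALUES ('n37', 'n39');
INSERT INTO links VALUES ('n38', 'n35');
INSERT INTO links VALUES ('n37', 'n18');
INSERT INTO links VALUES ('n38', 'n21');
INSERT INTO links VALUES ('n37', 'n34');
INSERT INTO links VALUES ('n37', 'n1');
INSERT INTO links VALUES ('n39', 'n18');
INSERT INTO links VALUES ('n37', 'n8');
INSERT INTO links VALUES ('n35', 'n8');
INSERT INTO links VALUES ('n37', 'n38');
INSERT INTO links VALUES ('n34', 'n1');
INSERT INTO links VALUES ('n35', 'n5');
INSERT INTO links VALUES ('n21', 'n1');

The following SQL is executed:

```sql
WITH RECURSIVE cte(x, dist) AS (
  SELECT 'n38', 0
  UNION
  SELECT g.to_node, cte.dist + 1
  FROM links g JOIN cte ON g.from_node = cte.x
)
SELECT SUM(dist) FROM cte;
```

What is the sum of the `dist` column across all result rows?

8

Base: (n38, dist=0).
Iteration 1: edges from {n38} -> (n21, dist=1), (n35, dist=1).
Iteration 2: edges from {n21,n35} -> (n1, dist=2), (n5, dist=2), (n8, dist=2).
Iteration 3: no outgoing edges from {n1,n5,n8}; recursion stops.
SUM(dist) = 0 + 1 + 1 + 2 + 2 + 2 = 8.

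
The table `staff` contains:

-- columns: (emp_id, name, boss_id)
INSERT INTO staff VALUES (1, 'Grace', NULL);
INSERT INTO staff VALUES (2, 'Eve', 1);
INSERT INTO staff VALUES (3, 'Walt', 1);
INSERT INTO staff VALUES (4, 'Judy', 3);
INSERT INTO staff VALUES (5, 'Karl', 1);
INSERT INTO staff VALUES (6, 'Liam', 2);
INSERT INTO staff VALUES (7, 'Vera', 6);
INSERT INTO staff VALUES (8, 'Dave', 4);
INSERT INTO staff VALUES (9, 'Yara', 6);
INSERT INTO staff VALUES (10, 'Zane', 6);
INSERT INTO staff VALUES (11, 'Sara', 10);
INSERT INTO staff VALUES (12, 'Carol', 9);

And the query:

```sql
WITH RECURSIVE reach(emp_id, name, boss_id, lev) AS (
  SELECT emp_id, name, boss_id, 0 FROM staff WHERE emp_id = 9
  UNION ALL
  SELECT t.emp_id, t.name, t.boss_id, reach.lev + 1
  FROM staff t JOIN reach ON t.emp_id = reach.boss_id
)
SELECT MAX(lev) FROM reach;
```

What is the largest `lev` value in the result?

Base: emp_id=9 (Yara), boss_id=6, lev 0.
Iteration 1: join on emp_id=6 -> Liam (id 6, boss_id=2, lev 1).
Iteration 2: join on emp_id=2 -> Eve (id 2, boss_id=1, lev 2).
Iteration 3: join on emp_id=1 -> Grace (id 1, boss_id=NULL, lev 3).
Iteration 4: boss_id is NULL; no match; recursion stops.
lev values: 0, 1, 2, 3; the maximum is 3.

3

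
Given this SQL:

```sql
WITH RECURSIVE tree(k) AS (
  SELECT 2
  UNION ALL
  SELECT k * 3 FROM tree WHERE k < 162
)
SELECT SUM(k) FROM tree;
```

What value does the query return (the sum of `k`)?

242

Base: k=2.
Iteration 1: 2 < 162 holds -> k = 2 * 3 = 6.
Iteration 2: 6 < 162 holds -> k = 6 * 3 = 18.
Iteration 3: 18 < 162 holds -> k = 18 * 3 = 54.
Iteration 4: 54 < 162 holds -> k = 54 * 3 = 162.
Iteration 5: 162 < 162 fails; recursion stops.
SUM(k) = 2 + 6 + 18 + 54 + 162 = 242.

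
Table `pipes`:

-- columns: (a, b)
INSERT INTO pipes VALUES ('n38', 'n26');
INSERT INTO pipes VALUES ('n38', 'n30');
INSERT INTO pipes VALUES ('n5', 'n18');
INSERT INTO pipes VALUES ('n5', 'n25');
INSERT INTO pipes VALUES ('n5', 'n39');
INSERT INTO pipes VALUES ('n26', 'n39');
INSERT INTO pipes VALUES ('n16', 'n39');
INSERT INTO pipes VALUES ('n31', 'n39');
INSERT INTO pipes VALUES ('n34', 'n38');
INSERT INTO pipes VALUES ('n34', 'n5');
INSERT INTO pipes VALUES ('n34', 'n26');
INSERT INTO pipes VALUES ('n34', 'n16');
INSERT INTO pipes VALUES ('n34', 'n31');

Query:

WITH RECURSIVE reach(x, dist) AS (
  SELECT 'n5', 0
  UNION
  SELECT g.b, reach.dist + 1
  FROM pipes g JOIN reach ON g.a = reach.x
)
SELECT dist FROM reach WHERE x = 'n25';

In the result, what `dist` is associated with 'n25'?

Base: (n5, dist=0).
Iteration 1: edges from {n5} -> (n18, dist=1), (n25, dist=1), (n39, dist=1).
Iteration 2: no outgoing edges from {n18,n25,n39}; recursion stops.

1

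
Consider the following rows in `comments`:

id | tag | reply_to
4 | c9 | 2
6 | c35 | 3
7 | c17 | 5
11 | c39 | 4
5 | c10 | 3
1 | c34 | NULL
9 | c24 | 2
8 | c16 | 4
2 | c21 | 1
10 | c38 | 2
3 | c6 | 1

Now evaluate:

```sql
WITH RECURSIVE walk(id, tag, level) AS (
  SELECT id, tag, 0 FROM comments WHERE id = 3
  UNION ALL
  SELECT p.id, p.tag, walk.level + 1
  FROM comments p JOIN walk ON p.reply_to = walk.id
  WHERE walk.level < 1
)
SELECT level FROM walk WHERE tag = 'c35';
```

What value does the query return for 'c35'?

Base: id=3 (c6) at level 0.
Iteration 1: rows with reply_to in {3} -> c10 (id 5, level 1), c35 (id 6, level 1).
Iteration 2: level < 1 fails for all current rows; recursion stops.

1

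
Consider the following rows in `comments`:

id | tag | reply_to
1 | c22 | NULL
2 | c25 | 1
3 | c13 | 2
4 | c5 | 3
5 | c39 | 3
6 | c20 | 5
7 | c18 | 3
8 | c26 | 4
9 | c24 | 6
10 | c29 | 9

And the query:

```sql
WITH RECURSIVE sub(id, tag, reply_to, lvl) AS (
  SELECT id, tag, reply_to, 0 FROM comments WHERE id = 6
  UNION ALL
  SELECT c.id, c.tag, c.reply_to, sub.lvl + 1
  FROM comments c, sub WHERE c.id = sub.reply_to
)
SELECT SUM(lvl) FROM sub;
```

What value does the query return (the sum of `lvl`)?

10

Base: id=6 (c20), reply_to=5, lvl 0.
Iteration 1: join on id=5 -> c39 (id 5, reply_to=3, lvl 1).
Iteration 2: join on id=3 -> c13 (id 3, reply_to=2, lvl 2).
Iteration 3: join on id=2 -> c25 (id 2, reply_to=1, lvl 3).
Iteration 4: join on id=1 -> c22 (id 1, reply_to=NULL, lvl 4).
Iteration 5: reply_to is NULL; no match; recursion stops.
SUM(lvl) = 0 + 1 + 2 + 3 + 4 = 10.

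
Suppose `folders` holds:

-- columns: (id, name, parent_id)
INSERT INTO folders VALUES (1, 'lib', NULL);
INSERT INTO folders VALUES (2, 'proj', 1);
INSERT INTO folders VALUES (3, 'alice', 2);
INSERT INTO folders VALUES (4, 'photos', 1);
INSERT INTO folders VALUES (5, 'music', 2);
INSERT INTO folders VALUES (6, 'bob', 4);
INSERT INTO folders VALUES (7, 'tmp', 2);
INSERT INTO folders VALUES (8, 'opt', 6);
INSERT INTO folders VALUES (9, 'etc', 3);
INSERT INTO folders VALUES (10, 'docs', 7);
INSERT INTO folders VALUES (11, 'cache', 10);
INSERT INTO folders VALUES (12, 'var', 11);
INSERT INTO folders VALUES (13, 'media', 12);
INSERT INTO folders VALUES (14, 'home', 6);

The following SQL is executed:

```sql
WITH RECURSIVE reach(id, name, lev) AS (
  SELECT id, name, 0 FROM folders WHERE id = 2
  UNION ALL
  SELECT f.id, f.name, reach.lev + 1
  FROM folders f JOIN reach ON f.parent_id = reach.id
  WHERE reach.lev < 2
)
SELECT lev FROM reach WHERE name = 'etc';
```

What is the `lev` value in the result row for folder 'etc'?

Base: id=2 (proj) at lev 0.
Iteration 1: rows with parent_id in {2} -> alice (id 3, lev 1), music (id 5, lev 1), tmp (id 7, lev 1).
Iteration 2: rows with parent_id in {3,5,7} -> etc (id 9, lev 2), docs (id 10, lev 2).
Iteration 3: lev < 2 fails for all current rows; recursion stops.

2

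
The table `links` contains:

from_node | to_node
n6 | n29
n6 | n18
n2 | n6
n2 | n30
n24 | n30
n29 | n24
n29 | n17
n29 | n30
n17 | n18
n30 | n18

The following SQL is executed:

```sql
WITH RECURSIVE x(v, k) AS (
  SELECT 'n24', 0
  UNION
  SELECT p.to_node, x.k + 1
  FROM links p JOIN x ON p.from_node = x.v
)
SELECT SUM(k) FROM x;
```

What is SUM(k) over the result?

3

Base: (n24, k=0).
Iteration 1: edges from {n24} -> (n30, k=1).
Iteration 2: edges from {n30} -> (n18, k=2).
Iteration 3: no outgoing edges from {n18}; recursion stops.
SUM(k) = 0 + 1 + 2 = 3.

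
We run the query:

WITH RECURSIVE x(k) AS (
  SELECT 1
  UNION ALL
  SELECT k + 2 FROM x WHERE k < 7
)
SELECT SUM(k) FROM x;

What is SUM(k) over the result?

16

Base: k=1.
Iteration 1: 1 < 7 holds -> k = 1 + 2 = 3.
Iteration 2: 3 < 7 holds -> k = 3 + 2 = 5.
Iteration 3: 5 < 7 holds -> k = 5 + 2 = 7.
Iteration 4: 7 < 7 fails; recursion stops.
SUM(k) = 1 + 3 + 5 + 7 = 16.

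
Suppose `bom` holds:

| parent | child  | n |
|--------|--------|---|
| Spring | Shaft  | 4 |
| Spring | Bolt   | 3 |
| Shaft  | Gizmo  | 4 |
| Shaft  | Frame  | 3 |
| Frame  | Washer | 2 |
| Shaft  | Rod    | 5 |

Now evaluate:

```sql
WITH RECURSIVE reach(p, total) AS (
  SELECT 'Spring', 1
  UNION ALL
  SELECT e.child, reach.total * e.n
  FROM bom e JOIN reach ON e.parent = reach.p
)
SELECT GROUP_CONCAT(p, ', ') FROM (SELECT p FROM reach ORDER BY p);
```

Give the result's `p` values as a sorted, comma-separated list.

Bolt, Frame, Gizmo, Rod, Shaft, Spring, Washer

Base: (Spring, total=1).
Iteration 1: components of {Spring} -> Bolt = 1*3 = 3, Shaft = 1*4 = 4.
Iteration 2: components of {Bolt,Shaft} -> Frame = 4*3 = 12, Gizmo = 4*4 = 16, Rod = 4*5 = 20.
Iteration 3: components of {Frame,Gizmo,Rod} -> Washer = 12*2 = 24.
Iteration 4: no further components; recursion stops.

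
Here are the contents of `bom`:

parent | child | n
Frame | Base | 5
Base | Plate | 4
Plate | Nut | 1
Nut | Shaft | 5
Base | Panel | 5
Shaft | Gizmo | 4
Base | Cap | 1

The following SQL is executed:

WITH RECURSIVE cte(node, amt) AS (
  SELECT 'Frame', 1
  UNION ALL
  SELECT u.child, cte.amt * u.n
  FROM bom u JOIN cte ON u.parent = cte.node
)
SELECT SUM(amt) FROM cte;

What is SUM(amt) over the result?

576

Base: (Frame, amt=1).
Iteration 1: components of {Frame} -> Base = 1*5 = 5.
Iteration 2: components of {Base} -> Cap = 5*1 = 5, Panel = 5*5 = 25, Plate = 5*4 = 20.
Iteration 3: components of {Cap,Panel,Plate} -> Nut = 20*1 = 20.
Iteration 4: components of {Nut} -> Shaft = 20*5 = 100.
Iteration 5: components of {Shaft} -> Gizmo = 100*4 = 400.
Iteration 6: no further components; recursion stops.
SUM(amt) = 1 + 5 + 20 + 25 + 5 + 20 + 100 + 400 = 576.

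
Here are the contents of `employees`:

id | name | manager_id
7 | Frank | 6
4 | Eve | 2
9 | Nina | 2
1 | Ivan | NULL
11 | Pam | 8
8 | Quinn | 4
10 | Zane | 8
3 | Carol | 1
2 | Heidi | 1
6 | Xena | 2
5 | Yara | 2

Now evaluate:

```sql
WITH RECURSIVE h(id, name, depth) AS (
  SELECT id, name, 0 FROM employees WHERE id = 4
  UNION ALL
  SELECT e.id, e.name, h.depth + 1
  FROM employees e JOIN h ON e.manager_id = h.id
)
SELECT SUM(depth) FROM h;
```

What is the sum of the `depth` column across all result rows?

5

Base: id=4 (Eve) at depth 0.
Iteration 1: rows with manager_id in {4} -> Quinn (id 8, depth 1).
Iteration 2: rows with manager_id in {8} -> Zane (id 10, depth 2), Pam (id 11, depth 2).
Iteration 3: no rows with manager_id in {10,11}; recursion stops.
SUM(depth) = 0 + 1 + 2 + 2 = 5.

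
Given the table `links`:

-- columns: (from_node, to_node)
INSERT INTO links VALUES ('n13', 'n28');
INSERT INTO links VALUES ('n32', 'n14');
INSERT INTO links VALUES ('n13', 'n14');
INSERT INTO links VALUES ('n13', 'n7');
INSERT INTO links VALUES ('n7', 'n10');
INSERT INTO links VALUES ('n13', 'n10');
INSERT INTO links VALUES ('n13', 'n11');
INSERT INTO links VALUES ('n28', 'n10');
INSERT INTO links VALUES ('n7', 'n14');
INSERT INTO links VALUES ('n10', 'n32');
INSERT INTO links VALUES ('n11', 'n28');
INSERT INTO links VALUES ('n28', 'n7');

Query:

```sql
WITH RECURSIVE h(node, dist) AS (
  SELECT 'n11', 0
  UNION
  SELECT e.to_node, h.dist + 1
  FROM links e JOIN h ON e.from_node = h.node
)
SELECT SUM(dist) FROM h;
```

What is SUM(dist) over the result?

27

Base: (n11, dist=0).
Iteration 1: edges from {n11} -> (n28, dist=1).
Iteration 2: edges from {n28} -> (n10, dist=2), (n7, dist=2).
Iteration 3: edges from {n10,n7} -> (n10, dist=3), (n14, dist=3), (n32, dist=3).
Iteration 4: edges from {n10,n14,n32} -> (n14, dist=4), (n32, dist=4).
Iteration 5: edges from {n14,n32} -> (n14, dist=5).
Iteration 6: no outgoing edges from {n14}; recursion stops.
SUM(dist) = 0 + 1 + 2 + 2 + 3 + 3 + 3 + 4 + 4 + 5 = 27.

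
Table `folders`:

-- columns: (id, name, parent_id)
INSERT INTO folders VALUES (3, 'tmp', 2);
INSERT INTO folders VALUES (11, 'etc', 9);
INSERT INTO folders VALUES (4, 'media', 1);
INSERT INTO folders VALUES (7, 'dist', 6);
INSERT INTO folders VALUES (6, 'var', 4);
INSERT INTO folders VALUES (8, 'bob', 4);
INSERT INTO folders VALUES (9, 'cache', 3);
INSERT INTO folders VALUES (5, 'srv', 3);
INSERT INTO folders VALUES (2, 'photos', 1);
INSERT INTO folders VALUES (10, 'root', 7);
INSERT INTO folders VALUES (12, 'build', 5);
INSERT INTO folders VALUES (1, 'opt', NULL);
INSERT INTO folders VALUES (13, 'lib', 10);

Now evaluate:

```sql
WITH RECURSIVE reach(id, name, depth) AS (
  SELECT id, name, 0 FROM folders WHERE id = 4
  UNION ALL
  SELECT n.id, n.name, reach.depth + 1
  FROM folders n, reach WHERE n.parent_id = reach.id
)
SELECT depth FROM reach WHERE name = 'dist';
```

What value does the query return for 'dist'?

2

Base: id=4 (media) at depth 0.
Iteration 1: rows with parent_id in {4} -> var (id 6, depth 1), bob (id 8, depth 1).
Iteration 2: rows with parent_id in {6,8} -> dist (id 7, depth 2).
Iteration 3: rows with parent_id in {7} -> root (id 10, depth 3).
Iteration 4: rows with parent_id in {10} -> lib (id 13, depth 4).
Iteration 5: no rows with parent_id in {13}; recursion stops.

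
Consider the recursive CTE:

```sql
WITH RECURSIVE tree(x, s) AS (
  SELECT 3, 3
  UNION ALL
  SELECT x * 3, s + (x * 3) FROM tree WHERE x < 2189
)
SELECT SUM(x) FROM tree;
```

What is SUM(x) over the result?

Base: x=3, s=3.
Iteration 1: 3 < 2189 holds -> x = 3 * 3 = 9, s = 3 + 9 = 12.
Iteration 2: 9 < 2189 holds -> x = 9 * 3 = 27, s = 12 + 27 = 39.
Iteration 3: 27 < 2189 holds -> x = 27 * 3 = 81, s = 39 + 81 = 120.
Iteration 4: 81 < 2189 holds -> x = 81 * 3 = 243, s = 120 + 243 = 363.
Iteration 5: 243 < 2189 holds -> x = 243 * 3 = 729, s = 363 + 729 = 1092.
Iteration 6: 729 < 2189 holds -> x = 729 * 3 = 2187, s = 1092 + 2187 = 3279.
Iteration 7: 2187 < 2189 holds -> x = 2187 * 3 = 6561, s = 3279 + 6561 = 9840.
Iteration 8: 6561 < 2189 fails; recursion stops.
SUM(x) = 3 + 9 + 27 + 81 + 243 + 729 + 2187 + 6561 = 9840.

9840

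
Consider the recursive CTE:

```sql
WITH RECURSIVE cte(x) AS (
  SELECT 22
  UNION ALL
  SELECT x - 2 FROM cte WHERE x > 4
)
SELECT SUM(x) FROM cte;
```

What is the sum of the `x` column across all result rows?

Base: x=22.
Iteration 1: 22 > 4 holds -> x = 22 - 2 = 20.
Iteration 2: 20 > 4 holds -> x = 20 - 2 = 18.
Iteration 3: 18 > 4 holds -> x = 18 - 2 = 16.
Iteration 4: 16 > 4 holds -> x = 16 - 2 = 14.
Iteration 5: 14 > 4 holds -> x = 14 - 2 = 12.
Iteration 6: 12 > 4 holds -> x = 12 - 2 = 10.
Iteration 7: 10 > 4 holds -> x = 10 - 2 = 8.
Iteration 8: 8 > 4 holds -> x = 8 - 2 = 6.
Iteration 9: 6 > 4 holds -> x = 6 - 2 = 4.
Iteration 10: 4 > 4 fails; recursion stops.
SUM(x) = 22 + 20 + 18 + 16 + 14 + 12 + 10 + 8 + 6 + 4 = 130.

130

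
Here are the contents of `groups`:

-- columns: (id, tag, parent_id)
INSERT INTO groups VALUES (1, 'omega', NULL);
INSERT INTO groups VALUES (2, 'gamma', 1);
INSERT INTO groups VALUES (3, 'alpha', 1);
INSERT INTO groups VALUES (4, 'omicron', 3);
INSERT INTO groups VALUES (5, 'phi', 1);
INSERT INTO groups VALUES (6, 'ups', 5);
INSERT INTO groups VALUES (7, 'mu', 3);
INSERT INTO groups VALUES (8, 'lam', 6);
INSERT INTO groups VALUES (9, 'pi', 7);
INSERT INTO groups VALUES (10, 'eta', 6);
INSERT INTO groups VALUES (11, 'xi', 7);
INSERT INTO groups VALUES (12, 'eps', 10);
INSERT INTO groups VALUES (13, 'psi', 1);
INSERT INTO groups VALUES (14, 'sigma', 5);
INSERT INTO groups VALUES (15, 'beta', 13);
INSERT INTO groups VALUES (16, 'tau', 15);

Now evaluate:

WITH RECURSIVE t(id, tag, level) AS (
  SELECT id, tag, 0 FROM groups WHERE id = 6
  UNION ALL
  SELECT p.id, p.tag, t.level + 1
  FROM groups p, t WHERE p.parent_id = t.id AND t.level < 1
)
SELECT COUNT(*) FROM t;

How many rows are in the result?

3

Base: id=6 (ups) at level 0.
Iteration 1: rows with parent_id in {6} -> lam (id 8, level 1), eta (id 10, level 1).
Iteration 2: level < 1 fails for all current rows; recursion stops.
Total rows emitted: 3.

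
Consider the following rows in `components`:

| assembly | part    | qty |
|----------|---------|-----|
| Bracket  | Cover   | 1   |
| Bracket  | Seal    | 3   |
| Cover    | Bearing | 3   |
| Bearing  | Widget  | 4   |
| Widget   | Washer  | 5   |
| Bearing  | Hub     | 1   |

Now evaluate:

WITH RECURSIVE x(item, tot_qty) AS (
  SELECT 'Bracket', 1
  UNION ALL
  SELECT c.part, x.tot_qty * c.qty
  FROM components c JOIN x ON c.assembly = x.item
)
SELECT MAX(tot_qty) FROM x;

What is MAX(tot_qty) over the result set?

Base: (Bracket, tot_qty=1).
Iteration 1: components of {Bracket} -> Cover = 1*1 = 1, Seal = 1*3 = 3.
Iteration 2: components of {Cover,Seal} -> Bearing = 1*3 = 3.
Iteration 3: components of {Bearing} -> Hub = 3*1 = 3, Widget = 3*4 = 12.
Iteration 4: components of {Hub,Widget} -> Washer = 12*5 = 60.
Iteration 5: no further components; recursion stops.
tot_qty values: 1, 1, 3, 3, 12, 3, 60; the maximum is 60.

60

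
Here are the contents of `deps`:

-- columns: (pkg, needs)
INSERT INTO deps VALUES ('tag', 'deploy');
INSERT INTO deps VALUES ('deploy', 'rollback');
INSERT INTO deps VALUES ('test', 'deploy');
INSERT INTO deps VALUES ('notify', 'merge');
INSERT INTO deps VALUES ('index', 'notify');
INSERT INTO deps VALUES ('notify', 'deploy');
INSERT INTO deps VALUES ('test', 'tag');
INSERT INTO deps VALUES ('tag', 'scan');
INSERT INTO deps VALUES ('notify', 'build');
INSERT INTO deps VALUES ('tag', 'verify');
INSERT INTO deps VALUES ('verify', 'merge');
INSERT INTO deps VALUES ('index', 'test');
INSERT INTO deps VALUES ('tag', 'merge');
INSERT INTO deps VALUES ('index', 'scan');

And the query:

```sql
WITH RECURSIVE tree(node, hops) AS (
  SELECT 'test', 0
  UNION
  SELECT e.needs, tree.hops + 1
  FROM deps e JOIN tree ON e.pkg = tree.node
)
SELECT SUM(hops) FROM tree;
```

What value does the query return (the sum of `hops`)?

18

Base: (test, hops=0).
Iteration 1: edges from {test} -> (deploy, hops=1), (tag, hops=1).
Iteration 2: edges from {deploy,tag} -> (deploy, hops=2), (merge, hops=2), (rollback, hops=2), (scan, hops=2), (verify, hops=2).
Iteration 3: edges from {deploy,merge,rollback,scan,verify} -> (merge, hops=3), (rollback, hops=3).
Iteration 4: no outgoing edges from {merge,rollback}; recursion stops.
SUM(hops) = 0 + 1 + 1 + 2 + 2 + 2 + 2 + 2 + 3 + 3 = 18.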